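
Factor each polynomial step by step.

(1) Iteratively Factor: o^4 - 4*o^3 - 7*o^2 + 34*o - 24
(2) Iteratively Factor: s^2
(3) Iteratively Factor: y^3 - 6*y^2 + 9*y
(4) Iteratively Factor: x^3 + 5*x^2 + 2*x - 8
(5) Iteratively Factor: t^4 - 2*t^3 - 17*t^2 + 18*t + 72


(1) = (o - 2)*(o^3 - 2*o^2 - 11*o + 12) = (o - 2)*(o - 1)*(o^2 - o - 12) = (o - 4)*(o - 2)*(o - 1)*(o + 3)
(2) = (s)*(s)
(3) = (y)*(y^2 - 6*y + 9) = y*(y - 3)*(y - 3)
(4) = (x - 1)*(x^2 + 6*x + 8) = (x - 1)*(x + 2)*(x + 4)
(5) = (t + 3)*(t^3 - 5*t^2 - 2*t + 24) = (t - 4)*(t + 3)*(t^2 - t - 6) = (t - 4)*(t + 2)*(t + 3)*(t - 3)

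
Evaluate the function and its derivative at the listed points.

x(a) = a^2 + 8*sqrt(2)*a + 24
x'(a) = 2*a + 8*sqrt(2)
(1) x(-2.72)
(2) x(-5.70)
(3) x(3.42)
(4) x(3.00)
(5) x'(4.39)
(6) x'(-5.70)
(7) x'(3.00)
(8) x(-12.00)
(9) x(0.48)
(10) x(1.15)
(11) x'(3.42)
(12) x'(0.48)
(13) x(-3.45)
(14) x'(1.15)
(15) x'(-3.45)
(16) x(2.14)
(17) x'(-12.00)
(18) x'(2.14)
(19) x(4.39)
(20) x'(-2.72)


(1) = 0.63
(2) = -8.00
(3) = 74.39
(4) = 66.94
(5) = 20.09
(6) = -0.09
(7) = 17.31
(8) = 32.24
(9) = 29.66
(10) = 38.33
(11) = 18.15
(12) = 12.27
(13) = -3.13
(14) = 13.61
(15) = 4.41
(16) = 52.79
(17) = -12.69
(18) = 15.59
(19) = 92.94
(20) = 5.87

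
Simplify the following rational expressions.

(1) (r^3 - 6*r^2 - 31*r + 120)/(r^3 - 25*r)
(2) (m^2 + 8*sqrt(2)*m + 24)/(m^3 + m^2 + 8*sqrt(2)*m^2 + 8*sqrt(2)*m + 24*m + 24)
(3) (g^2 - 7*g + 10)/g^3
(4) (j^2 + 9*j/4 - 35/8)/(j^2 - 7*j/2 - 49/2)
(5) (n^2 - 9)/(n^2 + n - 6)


(1) = (r^2 - 11*r + 24)/(r^2 - 5*r)
(2) = 1/(m + 1)
(3) = (g^2 - 7*g + 10)/g^3
(4) = (4*j - 5)/(4*j - 28)
(5) = (n - 3)/(n - 2)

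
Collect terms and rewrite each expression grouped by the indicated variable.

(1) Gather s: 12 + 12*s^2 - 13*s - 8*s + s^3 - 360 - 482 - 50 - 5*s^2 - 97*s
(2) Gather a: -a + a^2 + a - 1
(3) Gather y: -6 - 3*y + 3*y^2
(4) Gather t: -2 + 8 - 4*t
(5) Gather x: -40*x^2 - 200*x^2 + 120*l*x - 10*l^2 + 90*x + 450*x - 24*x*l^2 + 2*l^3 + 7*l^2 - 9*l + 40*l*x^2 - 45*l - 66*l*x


(1) = s^3 + 7*s^2 - 118*s - 880
(2) = a^2 - 1
(3) = 3*y^2 - 3*y - 6
(4) = 6 - 4*t
(5) = 2*l^3 - 3*l^2 - 54*l + x^2*(40*l - 240) + x*(-24*l^2 + 54*l + 540)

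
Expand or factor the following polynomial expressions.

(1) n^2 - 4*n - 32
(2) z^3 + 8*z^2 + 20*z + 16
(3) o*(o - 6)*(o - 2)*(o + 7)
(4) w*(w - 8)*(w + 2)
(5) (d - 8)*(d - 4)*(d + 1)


(1) = (n - 8)*(n + 4)
(2) = (z + 2)^2*(z + 4)
(3) = o^4 - o^3 - 44*o^2 + 84*o
(4) = w^3 - 6*w^2 - 16*w
(5) = d^3 - 11*d^2 + 20*d + 32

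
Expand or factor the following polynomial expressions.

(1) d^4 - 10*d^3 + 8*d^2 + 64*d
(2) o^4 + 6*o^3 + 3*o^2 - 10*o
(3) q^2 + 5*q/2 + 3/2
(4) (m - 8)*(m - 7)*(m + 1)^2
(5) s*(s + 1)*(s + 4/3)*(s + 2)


(1) = d*(d - 8)*(d - 4)*(d + 2)
(2) = o*(o - 1)*(o + 2)*(o + 5)
(3) = (q + 1)*(q + 3/2)
(4) = m^4 - 13*m^3 + 27*m^2 + 97*m + 56
(5) = s^4 + 13*s^3/3 + 6*s^2 + 8*s/3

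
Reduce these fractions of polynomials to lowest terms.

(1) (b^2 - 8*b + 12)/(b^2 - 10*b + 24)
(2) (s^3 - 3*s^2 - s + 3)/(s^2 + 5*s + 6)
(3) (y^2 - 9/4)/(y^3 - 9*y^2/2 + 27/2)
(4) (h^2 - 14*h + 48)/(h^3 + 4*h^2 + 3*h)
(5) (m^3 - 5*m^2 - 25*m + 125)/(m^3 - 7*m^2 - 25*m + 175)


(1) = (b - 2)/(b - 4)
(2) = (s^3 - 3*s^2 - s + 3)/(s^2 + 5*s + 6)
(3) = (2*y - 3)/(2*y^2 - 12*y + 18)
(4) = (h^2 - 14*h + 48)/(h^3 + 4*h^2 + 3*h)
(5) = (m - 5)/(m - 7)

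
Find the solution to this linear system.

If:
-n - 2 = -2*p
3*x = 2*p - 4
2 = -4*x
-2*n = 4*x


Then:
No Solution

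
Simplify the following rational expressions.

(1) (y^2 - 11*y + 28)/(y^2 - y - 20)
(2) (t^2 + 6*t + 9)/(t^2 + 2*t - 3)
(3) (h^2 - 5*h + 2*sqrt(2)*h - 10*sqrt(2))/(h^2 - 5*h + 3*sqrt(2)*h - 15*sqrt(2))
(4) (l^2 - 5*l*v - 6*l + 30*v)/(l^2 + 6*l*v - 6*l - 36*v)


(1) = (y^2 - 11*y + 28)/(y^2 - y - 20)
(2) = (t + 3)/(t - 1)
(3) = (h + 2*sqrt(2))/(h + 3*sqrt(2))
(4) = (l - 5*v)/(l + 6*v)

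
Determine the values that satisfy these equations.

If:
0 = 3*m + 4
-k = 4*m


Then:
k = 16/3
m = -4/3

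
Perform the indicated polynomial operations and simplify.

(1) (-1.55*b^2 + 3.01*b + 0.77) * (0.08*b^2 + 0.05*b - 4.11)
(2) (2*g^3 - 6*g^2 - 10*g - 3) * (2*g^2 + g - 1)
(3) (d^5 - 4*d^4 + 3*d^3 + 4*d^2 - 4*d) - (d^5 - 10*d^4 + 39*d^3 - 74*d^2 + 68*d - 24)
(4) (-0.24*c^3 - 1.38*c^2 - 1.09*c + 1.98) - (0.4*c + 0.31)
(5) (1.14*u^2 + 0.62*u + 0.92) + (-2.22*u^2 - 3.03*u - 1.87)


(1) = -0.124*b^4 + 0.1633*b^3 + 6.5826*b^2 - 12.3326*b - 3.1647
(2) = 4*g^5 - 10*g^4 - 28*g^3 - 10*g^2 + 7*g + 3
(3) = 6*d^4 - 36*d^3 + 78*d^2 - 72*d + 24
(4) = -0.24*c^3 - 1.38*c^2 - 1.49*c + 1.67
(5) = -1.08*u^2 - 2.41*u - 0.95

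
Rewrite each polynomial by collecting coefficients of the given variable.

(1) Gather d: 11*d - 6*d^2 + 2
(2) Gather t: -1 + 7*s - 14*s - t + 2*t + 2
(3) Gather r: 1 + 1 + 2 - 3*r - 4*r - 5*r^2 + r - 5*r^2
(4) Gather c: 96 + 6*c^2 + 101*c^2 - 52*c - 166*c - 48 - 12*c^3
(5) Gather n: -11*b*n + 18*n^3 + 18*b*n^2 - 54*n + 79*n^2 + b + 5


(1) = -6*d^2 + 11*d + 2
(2) = -7*s + t + 1
(3) = -10*r^2 - 6*r + 4
(4) = -12*c^3 + 107*c^2 - 218*c + 48
(5) = b + 18*n^3 + n^2*(18*b + 79) + n*(-11*b - 54) + 5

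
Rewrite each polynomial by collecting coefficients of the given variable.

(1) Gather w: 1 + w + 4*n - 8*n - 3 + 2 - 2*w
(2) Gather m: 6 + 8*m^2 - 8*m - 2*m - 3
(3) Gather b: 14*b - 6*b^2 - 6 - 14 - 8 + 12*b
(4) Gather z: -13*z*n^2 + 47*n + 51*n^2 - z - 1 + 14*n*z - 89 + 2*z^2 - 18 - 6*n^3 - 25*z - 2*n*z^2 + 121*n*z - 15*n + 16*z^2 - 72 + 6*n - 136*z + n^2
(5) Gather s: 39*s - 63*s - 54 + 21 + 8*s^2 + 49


(1) = -4*n - w
(2) = 8*m^2 - 10*m + 3
(3) = -6*b^2 + 26*b - 28
(4) = -6*n^3 + 52*n^2 + 38*n + z^2*(18 - 2*n) + z*(-13*n^2 + 135*n - 162) - 180
(5) = 8*s^2 - 24*s + 16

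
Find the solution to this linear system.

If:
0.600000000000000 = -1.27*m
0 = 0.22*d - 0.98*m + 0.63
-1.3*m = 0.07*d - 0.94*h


Then:
d = -4.97
h = -1.02
m = -0.47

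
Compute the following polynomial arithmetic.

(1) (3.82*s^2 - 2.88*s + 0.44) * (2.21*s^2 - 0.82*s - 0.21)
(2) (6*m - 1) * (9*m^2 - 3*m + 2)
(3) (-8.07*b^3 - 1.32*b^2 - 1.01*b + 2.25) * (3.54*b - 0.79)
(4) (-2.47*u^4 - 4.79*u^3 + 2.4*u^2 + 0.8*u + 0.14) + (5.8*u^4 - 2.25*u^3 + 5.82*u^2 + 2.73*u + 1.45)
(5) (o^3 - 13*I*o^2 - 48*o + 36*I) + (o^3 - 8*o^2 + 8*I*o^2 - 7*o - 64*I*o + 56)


(1) = 8.4422*s^4 - 9.4972*s^3 + 2.5318*s^2 + 0.244*s - 0.0924
(2) = 54*m^3 - 27*m^2 + 15*m - 2
(3) = -28.5678*b^4 + 1.7025*b^3 - 2.5326*b^2 + 8.7629*b - 1.7775
(4) = 3.33*u^4 - 7.04*u^3 + 8.22*u^2 + 3.53*u + 1.59
(5) = 2*o^3 - 8*o^2 - 5*I*o^2 - 55*o - 64*I*o + 56 + 36*I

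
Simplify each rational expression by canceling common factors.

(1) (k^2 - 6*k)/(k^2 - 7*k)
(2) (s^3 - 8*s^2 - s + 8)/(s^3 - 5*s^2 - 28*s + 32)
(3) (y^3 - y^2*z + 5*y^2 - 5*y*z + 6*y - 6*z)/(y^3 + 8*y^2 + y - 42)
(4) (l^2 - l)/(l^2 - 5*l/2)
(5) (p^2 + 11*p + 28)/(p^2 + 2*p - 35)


(1) = (k - 6)/(k - 7)
(2) = (s + 1)/(s + 4)
(3) = (y^2 - y*z + 2*y - 2*z)/(y^2 + 5*y - 14)
(4) = (2*l - 2)/(2*l - 5)
(5) = (p + 4)/(p - 5)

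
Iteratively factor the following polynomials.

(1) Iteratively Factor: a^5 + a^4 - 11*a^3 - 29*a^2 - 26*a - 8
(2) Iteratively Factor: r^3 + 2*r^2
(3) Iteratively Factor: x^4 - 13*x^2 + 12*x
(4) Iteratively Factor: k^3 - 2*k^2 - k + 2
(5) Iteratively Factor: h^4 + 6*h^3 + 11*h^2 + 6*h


(1) = (a + 1)*(a^4 - 11*a^2 - 18*a - 8) = (a + 1)^2*(a^3 - a^2 - 10*a - 8) = (a + 1)^2*(a + 2)*(a^2 - 3*a - 4) = (a - 4)*(a + 1)^2*(a + 2)*(a + 1)
(2) = (r + 2)*(r^2) = r*(r + 2)*(r)
(3) = (x - 3)*(x^3 + 3*x^2 - 4*x) = (x - 3)*(x + 4)*(x^2 - x) = x*(x - 3)*(x + 4)*(x - 1)
(4) = (k + 1)*(k^2 - 3*k + 2) = (k - 1)*(k + 1)*(k - 2)
(5) = (h)*(h^3 + 6*h^2 + 11*h + 6) = h*(h + 1)*(h^2 + 5*h + 6) = h*(h + 1)*(h + 2)*(h + 3)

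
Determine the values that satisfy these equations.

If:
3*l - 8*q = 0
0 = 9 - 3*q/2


Then:
l = 16
q = 6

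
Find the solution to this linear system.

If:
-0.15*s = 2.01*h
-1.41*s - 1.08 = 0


Then:
h = 0.06
s = -0.77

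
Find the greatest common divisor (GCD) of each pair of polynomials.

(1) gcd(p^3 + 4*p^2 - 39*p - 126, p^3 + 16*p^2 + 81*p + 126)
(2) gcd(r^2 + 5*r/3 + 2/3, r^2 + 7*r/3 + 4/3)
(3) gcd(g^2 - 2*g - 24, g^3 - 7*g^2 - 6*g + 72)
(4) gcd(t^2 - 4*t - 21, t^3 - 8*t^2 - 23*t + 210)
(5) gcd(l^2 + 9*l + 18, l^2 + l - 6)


(1) = p^2 + 10*p + 21
(2) = r + 1
(3) = gcd((g - 6)*(g + 4), (g - 6)*(g - 4)*(g + 3)) = g - 6
(4) = t - 7
(5) = l + 3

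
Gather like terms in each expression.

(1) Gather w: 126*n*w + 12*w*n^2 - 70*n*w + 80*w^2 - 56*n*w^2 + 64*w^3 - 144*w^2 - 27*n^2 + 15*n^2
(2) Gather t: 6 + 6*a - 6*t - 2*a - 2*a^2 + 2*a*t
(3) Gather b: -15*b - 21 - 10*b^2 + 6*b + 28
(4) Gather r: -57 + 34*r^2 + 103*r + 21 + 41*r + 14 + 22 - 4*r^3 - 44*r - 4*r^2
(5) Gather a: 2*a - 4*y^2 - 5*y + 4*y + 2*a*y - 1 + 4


(1) = -12*n^2 + 64*w^3 + w^2*(-56*n - 64) + w*(12*n^2 + 56*n)
(2) = -2*a^2 + 4*a + t*(2*a - 6) + 6
(3) = -10*b^2 - 9*b + 7
(4) = -4*r^3 + 30*r^2 + 100*r
(5) = a*(2*y + 2) - 4*y^2 - y + 3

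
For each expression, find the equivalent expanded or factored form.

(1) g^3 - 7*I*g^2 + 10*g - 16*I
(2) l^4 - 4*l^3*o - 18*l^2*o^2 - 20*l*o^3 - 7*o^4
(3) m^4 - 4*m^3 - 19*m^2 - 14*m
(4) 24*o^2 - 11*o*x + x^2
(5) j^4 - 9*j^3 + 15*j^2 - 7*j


(1) = (g - 8*I)*(g - I)*(g + 2*I)
(2) = (l - 7*o)*(l + o)^3
(3) = m*(m - 7)*(m + 1)*(m + 2)
(4) = (-8*o + x)*(-3*o + x)
(5) = j*(j - 7)*(j - 1)^2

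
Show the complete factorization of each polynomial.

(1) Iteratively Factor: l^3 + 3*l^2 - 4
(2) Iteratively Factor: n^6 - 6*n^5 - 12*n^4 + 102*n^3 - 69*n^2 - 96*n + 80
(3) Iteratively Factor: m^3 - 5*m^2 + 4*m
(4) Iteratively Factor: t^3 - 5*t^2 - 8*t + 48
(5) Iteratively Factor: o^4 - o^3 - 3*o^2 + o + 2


(1) = (l - 1)*(l^2 + 4*l + 4) = (l - 1)*(l + 2)*(l + 2)
(2) = (n - 1)*(n^5 - 5*n^4 - 17*n^3 + 85*n^2 + 16*n - 80) = (n - 4)*(n - 1)*(n^4 - n^3 - 21*n^2 + n + 20) = (n - 4)*(n - 1)*(n + 4)*(n^3 - 5*n^2 - n + 5) = (n - 5)*(n - 4)*(n - 1)*(n + 4)*(n^2 - 1) = (n - 5)*(n - 4)*(n - 1)*(n + 1)*(n + 4)*(n - 1)
(3) = (m - 4)*(m^2 - m) = (m - 4)*(m - 1)*(m)
(4) = (t + 3)*(t^2 - 8*t + 16) = (t - 4)*(t + 3)*(t - 4)
(5) = (o - 1)*(o^3 - 3*o - 2) = (o - 2)*(o - 1)*(o^2 + 2*o + 1) = (o - 2)*(o - 1)*(o + 1)*(o + 1)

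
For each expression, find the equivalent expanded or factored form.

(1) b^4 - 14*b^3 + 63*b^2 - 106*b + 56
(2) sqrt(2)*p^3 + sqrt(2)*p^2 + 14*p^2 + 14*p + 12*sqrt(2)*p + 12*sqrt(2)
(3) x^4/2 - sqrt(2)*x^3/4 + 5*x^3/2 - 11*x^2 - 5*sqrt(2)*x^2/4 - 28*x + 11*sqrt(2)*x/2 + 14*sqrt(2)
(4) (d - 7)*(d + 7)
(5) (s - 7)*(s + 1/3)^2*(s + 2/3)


(1) = (b - 7)*(b - 4)*(b - 2)*(b - 1)
(2) = (p + sqrt(2))*(p + 6*sqrt(2))*(sqrt(2)*p + sqrt(2))
(3) = (x/2 + 1)*(x - 4)*(x + 7)*(x - sqrt(2)/2)
(4) = d^2 - 49
(5) = s^4 - 17*s^3/3 - 79*s^2/9 - 103*s/27 - 14/27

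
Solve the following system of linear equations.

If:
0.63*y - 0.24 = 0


Then:
y = 0.38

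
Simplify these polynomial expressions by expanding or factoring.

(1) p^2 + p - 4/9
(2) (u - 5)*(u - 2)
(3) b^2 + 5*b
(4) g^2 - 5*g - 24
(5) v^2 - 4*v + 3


(1) = (p - 1/3)*(p + 4/3)
(2) = u^2 - 7*u + 10
(3) = b*(b + 5)
(4) = (g - 8)*(g + 3)
(5) = (v - 3)*(v - 1)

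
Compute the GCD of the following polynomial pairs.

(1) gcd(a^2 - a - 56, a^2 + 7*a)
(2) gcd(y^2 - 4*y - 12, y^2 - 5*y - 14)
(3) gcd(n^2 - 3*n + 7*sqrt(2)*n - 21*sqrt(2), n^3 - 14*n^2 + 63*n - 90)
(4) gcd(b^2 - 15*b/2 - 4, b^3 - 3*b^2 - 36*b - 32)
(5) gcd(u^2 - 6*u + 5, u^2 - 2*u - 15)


(1) = gcd((a - 8)*(a + 7), a*(a + 7)) = a + 7
(2) = y + 2
(3) = gcd((n - 3)*(n + 7*sqrt(2)), (n - 6)*(n - 5)*(n - 3)) = n - 3
(4) = gcd((b - 8)*(b + 1/2), (b - 8)*(b + 1)*(b + 4)) = b - 8
(5) = gcd((u - 5)*(u - 1), (u - 5)*(u + 3)) = u - 5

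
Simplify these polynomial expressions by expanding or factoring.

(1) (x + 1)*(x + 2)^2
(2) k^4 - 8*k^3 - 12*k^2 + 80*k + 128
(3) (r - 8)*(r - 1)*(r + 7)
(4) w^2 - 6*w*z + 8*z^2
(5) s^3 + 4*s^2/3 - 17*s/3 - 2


(1) = x^3 + 5*x^2 + 8*x + 4
(2) = (k - 8)*(k - 4)*(k + 2)^2
(3) = r^3 - 2*r^2 - 55*r + 56
(4) = (w - 4*z)*(w - 2*z)
(5) = (s - 2)*(s + 1/3)*(s + 3)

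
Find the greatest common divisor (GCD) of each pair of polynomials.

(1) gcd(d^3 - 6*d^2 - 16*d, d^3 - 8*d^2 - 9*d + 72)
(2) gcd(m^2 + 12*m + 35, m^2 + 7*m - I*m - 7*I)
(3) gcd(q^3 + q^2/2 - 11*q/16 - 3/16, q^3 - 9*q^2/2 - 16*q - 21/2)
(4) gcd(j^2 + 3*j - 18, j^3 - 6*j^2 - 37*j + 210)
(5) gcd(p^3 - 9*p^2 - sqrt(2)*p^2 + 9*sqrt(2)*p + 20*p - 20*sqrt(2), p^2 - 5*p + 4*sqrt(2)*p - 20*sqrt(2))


(1) = gcd(d*(d - 8)*(d + 2), (d - 8)*(d - 3)*(d + 3)) = d - 8
(2) = gcd((m + 5)*(m + 7), (m + 7)*(m - I)) = m + 7
(3) = gcd((q - 3/4)*(q + 1/4)*(q + 1), (q - 7)*(q + 1)*(q + 3/2)) = q + 1
(4) = gcd((j - 3)*(j + 6), (j - 7)*(j - 5)*(j + 6)) = j + 6
(5) = gcd((p - 5)*(p - 4)*(p - sqrt(2)), (p - 5)*(p + 4*sqrt(2))) = p - 5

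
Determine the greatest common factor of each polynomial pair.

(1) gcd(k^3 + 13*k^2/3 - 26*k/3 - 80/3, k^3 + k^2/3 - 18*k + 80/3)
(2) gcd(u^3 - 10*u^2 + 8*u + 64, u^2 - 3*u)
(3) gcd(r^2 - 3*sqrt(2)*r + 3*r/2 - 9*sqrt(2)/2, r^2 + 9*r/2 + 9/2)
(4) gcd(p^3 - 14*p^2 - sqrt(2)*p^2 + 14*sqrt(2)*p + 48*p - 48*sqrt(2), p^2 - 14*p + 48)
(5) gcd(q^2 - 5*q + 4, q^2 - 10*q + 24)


(1) = gcd((k - 8/3)*(k + 2)*(k + 5), (k - 8/3)*(k - 2)*(k + 5)) = k^2 + 7*k/3 - 40/3
(2) = gcd((u - 8)*(u - 4)*(u + 2), u*(u - 3)) = 1
(3) = gcd((r + 3/2)*(r - 3*sqrt(2)), (r + 3/2)*(r + 3)) = r + 3/2
(4) = gcd((p - 8)*(p - 6)*(p - sqrt(2)), (p - 8)*(p - 6)) = p^2 - 14*p + 48
(5) = q - 4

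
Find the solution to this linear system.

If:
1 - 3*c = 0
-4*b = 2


Then:
b = -1/2
c = 1/3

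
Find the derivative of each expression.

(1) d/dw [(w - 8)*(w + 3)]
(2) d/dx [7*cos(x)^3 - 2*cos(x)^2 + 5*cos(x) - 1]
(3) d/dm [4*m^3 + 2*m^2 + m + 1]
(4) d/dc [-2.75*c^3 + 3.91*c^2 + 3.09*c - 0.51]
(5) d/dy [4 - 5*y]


(1) = 2*w - 5
(2) = (-21*cos(x)^2 + 4*cos(x) - 5)*sin(x)
(3) = 12*m^2 + 4*m + 1
(4) = -8.25*c^2 + 7.82*c + 3.09
(5) = -5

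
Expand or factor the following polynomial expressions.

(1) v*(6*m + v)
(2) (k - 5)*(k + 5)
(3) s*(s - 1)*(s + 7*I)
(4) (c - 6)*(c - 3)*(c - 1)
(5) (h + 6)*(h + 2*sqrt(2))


(1) = 6*m*v + v^2
(2) = k^2 - 25
(3) = s^3 - s^2 + 7*I*s^2 - 7*I*s
(4) = c^3 - 10*c^2 + 27*c - 18
(5) = h^2 + 2*sqrt(2)*h + 6*h + 12*sqrt(2)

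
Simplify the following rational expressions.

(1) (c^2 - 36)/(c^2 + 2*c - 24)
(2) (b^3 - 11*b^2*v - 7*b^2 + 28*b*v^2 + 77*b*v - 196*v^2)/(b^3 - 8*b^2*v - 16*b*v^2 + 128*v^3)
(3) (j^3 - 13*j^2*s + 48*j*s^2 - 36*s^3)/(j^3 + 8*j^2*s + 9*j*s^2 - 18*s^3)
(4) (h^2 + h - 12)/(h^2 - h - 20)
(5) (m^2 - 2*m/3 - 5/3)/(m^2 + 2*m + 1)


(1) = (c - 6)/(c - 4)
(2) = (-b^2 + 7*b*v + 7*b - 49*v)/(-b^2 + 4*b*v + 32*v^2)
(3) = (j^2 - 12*j*s + 36*s^2)/(j^2 + 9*j*s + 18*s^2)
(4) = (h - 3)/(h - 5)
(5) = (3*m - 5)/(3*m + 3)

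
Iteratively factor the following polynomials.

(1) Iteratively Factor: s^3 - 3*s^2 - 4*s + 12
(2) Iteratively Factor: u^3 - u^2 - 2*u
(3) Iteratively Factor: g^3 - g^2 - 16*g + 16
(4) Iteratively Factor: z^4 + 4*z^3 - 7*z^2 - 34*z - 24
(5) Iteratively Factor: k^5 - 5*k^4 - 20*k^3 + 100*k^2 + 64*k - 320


(1) = (s - 3)*(s^2 - 4) = (s - 3)*(s + 2)*(s - 2)
(2) = (u - 2)*(u^2 + u) = (u - 2)*(u + 1)*(u)
(3) = (g + 4)*(g^2 - 5*g + 4) = (g - 1)*(g + 4)*(g - 4)
(4) = (z - 3)*(z^3 + 7*z^2 + 14*z + 8) = (z - 3)*(z + 2)*(z^2 + 5*z + 4) = (z - 3)*(z + 2)*(z + 4)*(z + 1)
(5) = (k - 4)*(k^4 - k^3 - 24*k^2 + 4*k + 80) = (k - 4)*(k - 2)*(k^3 + k^2 - 22*k - 40) = (k - 5)*(k - 4)*(k - 2)*(k^2 + 6*k + 8) = (k - 5)*(k - 4)*(k - 2)*(k + 2)*(k + 4)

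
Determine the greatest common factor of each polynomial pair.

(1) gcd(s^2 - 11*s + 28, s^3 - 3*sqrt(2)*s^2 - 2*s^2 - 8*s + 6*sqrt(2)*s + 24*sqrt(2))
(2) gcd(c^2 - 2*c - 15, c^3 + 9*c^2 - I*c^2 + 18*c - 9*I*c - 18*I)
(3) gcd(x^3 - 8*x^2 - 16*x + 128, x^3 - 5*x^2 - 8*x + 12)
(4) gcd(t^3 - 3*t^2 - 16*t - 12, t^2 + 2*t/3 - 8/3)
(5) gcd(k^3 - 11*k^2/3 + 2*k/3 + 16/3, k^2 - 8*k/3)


(1) = gcd((s - 7)*(s - 4), (s - 4)*(s + 2)*(s - 3*sqrt(2))) = s - 4
(2) = gcd((c - 5)*(c + 3), (c + 3)*(c + 6)*(c - I)) = c + 3
(3) = 1
(4) = t + 2
(5) = gcd((k - 8/3)*(k - 2)*(k + 1), k*(k - 8/3)) = k - 8/3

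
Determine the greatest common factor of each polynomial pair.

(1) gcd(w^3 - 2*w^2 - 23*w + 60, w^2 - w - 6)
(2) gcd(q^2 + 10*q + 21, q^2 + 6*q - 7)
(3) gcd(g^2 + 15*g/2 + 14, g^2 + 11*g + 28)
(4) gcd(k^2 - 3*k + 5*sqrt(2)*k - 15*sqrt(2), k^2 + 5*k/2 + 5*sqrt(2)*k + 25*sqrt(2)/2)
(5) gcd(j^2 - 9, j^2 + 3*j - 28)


(1) = gcd((w - 4)*(w - 3)*(w + 5), (w - 3)*(w + 2)) = w - 3
(2) = q + 7
(3) = g + 4
(4) = gcd((k - 3)*(k + 5*sqrt(2)), (k + 5/2)*(k + 5*sqrt(2))) = k + 5*sqrt(2)
(5) = gcd((j - 3)*(j + 3), (j - 4)*(j + 7)) = 1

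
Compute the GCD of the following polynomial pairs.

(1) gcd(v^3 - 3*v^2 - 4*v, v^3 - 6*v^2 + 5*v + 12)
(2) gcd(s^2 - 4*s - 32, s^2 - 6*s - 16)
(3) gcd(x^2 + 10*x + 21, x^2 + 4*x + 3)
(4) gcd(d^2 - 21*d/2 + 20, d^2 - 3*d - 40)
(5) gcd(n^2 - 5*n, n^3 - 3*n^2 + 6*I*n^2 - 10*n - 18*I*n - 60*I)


(1) = gcd(v*(v - 4)*(v + 1), (v - 4)*(v - 3)*(v + 1)) = v^2 - 3*v - 4
(2) = s - 8
(3) = x + 3
(4) = d - 8
(5) = n - 5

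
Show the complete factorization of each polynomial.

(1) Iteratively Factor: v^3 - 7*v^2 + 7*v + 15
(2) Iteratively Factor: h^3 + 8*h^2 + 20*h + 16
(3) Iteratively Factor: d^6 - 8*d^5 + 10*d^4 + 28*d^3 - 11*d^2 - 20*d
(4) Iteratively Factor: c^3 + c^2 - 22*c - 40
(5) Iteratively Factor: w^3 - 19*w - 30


(1) = (v - 5)*(v^2 - 2*v - 3) = (v - 5)*(v + 1)*(v - 3)
(2) = (h + 2)*(h^2 + 6*h + 8) = (h + 2)^2*(h + 4)
(3) = (d + 1)*(d^5 - 9*d^4 + 19*d^3 + 9*d^2 - 20*d) = (d - 1)*(d + 1)*(d^4 - 8*d^3 + 11*d^2 + 20*d) = (d - 5)*(d - 1)*(d + 1)*(d^3 - 3*d^2 - 4*d) = (d - 5)*(d - 1)*(d + 1)^2*(d^2 - 4*d) = (d - 5)*(d - 4)*(d - 1)*(d + 1)^2*(d)
(4) = (c + 4)*(c^2 - 3*c - 10) = (c + 2)*(c + 4)*(c - 5)
(5) = (w - 5)*(w^2 + 5*w + 6) = (w - 5)*(w + 2)*(w + 3)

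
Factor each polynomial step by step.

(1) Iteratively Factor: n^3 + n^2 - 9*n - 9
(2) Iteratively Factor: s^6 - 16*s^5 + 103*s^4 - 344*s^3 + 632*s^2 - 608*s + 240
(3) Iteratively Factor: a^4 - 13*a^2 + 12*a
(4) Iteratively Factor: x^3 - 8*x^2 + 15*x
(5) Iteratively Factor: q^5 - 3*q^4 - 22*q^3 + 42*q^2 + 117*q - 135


(1) = (n - 3)*(n^2 + 4*n + 3) = (n - 3)*(n + 1)*(n + 3)
(2) = (s - 2)*(s^5 - 14*s^4 + 75*s^3 - 194*s^2 + 244*s - 120) = (s - 3)*(s - 2)*(s^4 - 11*s^3 + 42*s^2 - 68*s + 40) = (s - 3)*(s - 2)^2*(s^3 - 9*s^2 + 24*s - 20) = (s - 3)*(s - 2)^3*(s^2 - 7*s + 10) = (s - 3)*(s - 2)^4*(s - 5)
(3) = (a)*(a^3 - 13*a + 12) = a*(a + 4)*(a^2 - 4*a + 3) = a*(a - 1)*(a + 4)*(a - 3)
(4) = (x)*(x^2 - 8*x + 15) = x*(x - 3)*(x - 5)
(5) = (q - 1)*(q^4 - 2*q^3 - 24*q^2 + 18*q + 135) = (q - 1)*(q + 3)*(q^3 - 5*q^2 - 9*q + 45) = (q - 1)*(q + 3)^2*(q^2 - 8*q + 15) = (q - 3)*(q - 1)*(q + 3)^2*(q - 5)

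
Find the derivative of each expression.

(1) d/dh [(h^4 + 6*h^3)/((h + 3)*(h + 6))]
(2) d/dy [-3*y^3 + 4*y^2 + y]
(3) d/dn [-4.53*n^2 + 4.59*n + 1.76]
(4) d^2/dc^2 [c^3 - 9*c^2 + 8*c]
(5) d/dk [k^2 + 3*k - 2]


(1) = h^2*(2*h + 9)/(h^2 + 6*h + 9)
(2) = -9*y^2 + 8*y + 1
(3) = 4.59 - 9.06*n
(4) = 6*c - 18
(5) = 2*k + 3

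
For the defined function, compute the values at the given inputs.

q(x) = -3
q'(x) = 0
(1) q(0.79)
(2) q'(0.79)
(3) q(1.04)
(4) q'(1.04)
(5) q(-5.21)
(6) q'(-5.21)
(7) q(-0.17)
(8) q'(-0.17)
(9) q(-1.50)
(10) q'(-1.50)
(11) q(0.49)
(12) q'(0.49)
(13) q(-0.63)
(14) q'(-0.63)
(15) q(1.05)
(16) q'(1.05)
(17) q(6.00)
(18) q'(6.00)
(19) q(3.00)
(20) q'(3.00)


(1) = -3.00
(2) = 0.00
(3) = -3.00
(4) = 0.00
(5) = -3.00
(6) = 0.00
(7) = -3.00
(8) = 0.00
(9) = -3.00
(10) = 0.00
(11) = -3.00
(12) = 0.00
(13) = -3.00
(14) = 0.00
(15) = -3.00
(16) = 0.00
(17) = -3.00
(18) = 0.00
(19) = -3.00
(20) = 0.00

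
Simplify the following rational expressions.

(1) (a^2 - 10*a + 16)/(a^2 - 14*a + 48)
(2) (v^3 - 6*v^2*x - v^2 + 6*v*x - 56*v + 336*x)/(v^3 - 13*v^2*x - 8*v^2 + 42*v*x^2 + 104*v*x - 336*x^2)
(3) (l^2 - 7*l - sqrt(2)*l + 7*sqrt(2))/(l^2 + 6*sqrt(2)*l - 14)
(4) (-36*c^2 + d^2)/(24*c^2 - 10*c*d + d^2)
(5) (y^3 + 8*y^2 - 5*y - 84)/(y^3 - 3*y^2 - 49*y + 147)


(1) = (a - 2)/(a - 6)
(2) = (-v - 7)/(-v + 7*x)
(3) = (l - 7)/(l + 7*sqrt(2))
(4) = (-6*c - d)/(4*c - d)
(5) = (y + 4)/(y - 7)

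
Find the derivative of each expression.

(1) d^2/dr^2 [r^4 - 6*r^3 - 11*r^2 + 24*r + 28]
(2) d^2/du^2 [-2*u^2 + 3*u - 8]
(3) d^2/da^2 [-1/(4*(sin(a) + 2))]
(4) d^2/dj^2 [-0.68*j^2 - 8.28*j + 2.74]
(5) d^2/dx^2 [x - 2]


(1) = 12*r^2 - 36*r - 22
(2) = -4
(3) = (sin(a)^2 - 2*sin(a) - 2)/(4*(sin(a) + 2)^3)
(4) = -1.36000000000000
(5) = 0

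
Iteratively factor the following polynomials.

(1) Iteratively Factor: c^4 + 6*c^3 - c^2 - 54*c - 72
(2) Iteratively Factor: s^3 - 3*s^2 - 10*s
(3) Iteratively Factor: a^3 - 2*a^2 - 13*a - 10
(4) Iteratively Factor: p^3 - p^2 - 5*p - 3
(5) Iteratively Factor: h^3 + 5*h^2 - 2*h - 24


(1) = (c - 3)*(c^3 + 9*c^2 + 26*c + 24) = (c - 3)*(c + 4)*(c^2 + 5*c + 6) = (c - 3)*(c + 2)*(c + 4)*(c + 3)
(2) = (s - 5)*(s^2 + 2*s) = (s - 5)*(s + 2)*(s)
(3) = (a - 5)*(a^2 + 3*a + 2) = (a - 5)*(a + 1)*(a + 2)
(4) = (p + 1)*(p^2 - 2*p - 3) = (p + 1)^2*(p - 3)
(5) = (h - 2)*(h^2 + 7*h + 12) = (h - 2)*(h + 3)*(h + 4)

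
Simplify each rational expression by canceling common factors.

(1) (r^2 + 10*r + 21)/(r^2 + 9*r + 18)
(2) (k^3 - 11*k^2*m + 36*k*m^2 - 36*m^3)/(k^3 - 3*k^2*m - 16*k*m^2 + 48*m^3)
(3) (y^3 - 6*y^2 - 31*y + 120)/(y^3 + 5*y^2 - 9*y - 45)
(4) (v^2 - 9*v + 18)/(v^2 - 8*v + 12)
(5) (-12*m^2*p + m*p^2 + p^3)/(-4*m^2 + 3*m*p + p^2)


(1) = (r + 7)/(r + 6)
(2) = (k^2 - 8*k*m + 12*m^2)/(k^2 - 16*m^2)
(3) = (y - 8)/(y + 3)
(4) = (v - 3)/(v - 2)
(5) = (-3*m*p + p^2)/(-m + p)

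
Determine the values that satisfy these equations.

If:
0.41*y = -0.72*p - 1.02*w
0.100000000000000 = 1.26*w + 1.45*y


Then:
p = 1.06084656084656*y - 0.112433862433862
w = 0.0793650793650794 - 1.15079365079365*y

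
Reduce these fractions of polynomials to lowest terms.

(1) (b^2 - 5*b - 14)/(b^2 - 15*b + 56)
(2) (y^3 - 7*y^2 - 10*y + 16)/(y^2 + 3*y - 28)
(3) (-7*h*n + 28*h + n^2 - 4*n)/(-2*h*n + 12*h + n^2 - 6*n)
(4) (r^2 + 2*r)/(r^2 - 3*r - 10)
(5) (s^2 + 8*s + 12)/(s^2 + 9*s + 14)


(1) = (b + 2)/(b - 8)
(2) = (y^3 - 7*y^2 - 10*y + 16)/(y^2 + 3*y - 28)
(3) = (7*h*n - 28*h - n^2 + 4*n)/(2*h*n - 12*h - n^2 + 6*n)
(4) = r/(r - 5)
(5) = (s + 6)/(s + 7)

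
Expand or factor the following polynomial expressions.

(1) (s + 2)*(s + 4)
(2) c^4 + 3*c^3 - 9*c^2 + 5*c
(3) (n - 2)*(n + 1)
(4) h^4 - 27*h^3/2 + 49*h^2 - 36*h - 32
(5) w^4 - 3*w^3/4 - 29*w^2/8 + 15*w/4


(1) = s^2 + 6*s + 8
(2) = c*(c - 1)^2*(c + 5)
(3) = n^2 - n - 2
(4) = (h - 8)*(h - 4)*(h - 2)*(h + 1/2)
(5) = w*(w - 3/2)*(w - 5/4)*(w + 2)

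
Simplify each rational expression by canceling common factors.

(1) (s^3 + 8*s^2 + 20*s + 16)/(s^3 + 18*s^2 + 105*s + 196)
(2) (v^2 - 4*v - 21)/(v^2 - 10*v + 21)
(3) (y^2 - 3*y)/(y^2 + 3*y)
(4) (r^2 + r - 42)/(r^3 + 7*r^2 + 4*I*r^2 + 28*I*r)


(1) = (s^2 + 4*s + 4)/(s^2 + 14*s + 49)
(2) = (v + 3)/(v - 3)
(3) = (y - 3)/(y + 3)
(4) = (r - 6)/(r^2 + 4*I*r)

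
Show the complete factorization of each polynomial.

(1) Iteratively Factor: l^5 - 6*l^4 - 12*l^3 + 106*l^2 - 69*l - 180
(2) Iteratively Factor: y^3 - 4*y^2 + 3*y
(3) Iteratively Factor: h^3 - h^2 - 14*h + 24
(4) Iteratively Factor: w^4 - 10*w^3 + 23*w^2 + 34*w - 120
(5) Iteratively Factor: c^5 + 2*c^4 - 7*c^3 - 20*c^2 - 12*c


(1) = (l + 1)*(l^4 - 7*l^3 - 5*l^2 + 111*l - 180) = (l - 5)*(l + 1)*(l^3 - 2*l^2 - 15*l + 36) = (l - 5)*(l - 3)*(l + 1)*(l^2 + l - 12) = (l - 5)*(l - 3)*(l + 1)*(l + 4)*(l - 3)
(2) = (y - 1)*(y^2 - 3*y) = y*(y - 1)*(y - 3)
(3) = (h - 3)*(h^2 + 2*h - 8) = (h - 3)*(h - 2)*(h + 4)
(4) = (w + 2)*(w^3 - 12*w^2 + 47*w - 60) = (w - 4)*(w + 2)*(w^2 - 8*w + 15) = (w - 4)*(w - 3)*(w + 2)*(w - 5)
(5) = (c)*(c^4 + 2*c^3 - 7*c^2 - 20*c - 12) = c*(c + 2)*(c^3 - 7*c - 6) = c*(c - 3)*(c + 2)*(c^2 + 3*c + 2) = c*(c - 3)*(c + 2)^2*(c + 1)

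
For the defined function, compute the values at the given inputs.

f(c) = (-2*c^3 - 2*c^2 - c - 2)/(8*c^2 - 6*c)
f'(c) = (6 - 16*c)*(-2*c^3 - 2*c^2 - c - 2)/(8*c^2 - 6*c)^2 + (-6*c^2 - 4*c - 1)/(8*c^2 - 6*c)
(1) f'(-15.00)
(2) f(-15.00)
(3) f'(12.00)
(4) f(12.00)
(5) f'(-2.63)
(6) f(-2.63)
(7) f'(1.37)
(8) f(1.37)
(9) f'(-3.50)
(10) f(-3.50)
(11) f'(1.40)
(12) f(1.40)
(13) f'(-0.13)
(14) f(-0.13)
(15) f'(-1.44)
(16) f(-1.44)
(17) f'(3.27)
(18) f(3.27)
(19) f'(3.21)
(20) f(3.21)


(1) = -0.25
(2) = 3.34
(3) = -0.25
(4) = -3.48
(5) = -0.23
(6) = 0.33
(7) = 1.62
(8) = -1.81
(9) = -0.23
(10) = 0.53
(11) = 1.44
(12) = -1.76
(13) = -18.96
(14) = -2.08
(15) = -0.25
(16) = 0.05
(17) = -0.16
(18) = -1.47
(19) = -0.15
(20) = -1.46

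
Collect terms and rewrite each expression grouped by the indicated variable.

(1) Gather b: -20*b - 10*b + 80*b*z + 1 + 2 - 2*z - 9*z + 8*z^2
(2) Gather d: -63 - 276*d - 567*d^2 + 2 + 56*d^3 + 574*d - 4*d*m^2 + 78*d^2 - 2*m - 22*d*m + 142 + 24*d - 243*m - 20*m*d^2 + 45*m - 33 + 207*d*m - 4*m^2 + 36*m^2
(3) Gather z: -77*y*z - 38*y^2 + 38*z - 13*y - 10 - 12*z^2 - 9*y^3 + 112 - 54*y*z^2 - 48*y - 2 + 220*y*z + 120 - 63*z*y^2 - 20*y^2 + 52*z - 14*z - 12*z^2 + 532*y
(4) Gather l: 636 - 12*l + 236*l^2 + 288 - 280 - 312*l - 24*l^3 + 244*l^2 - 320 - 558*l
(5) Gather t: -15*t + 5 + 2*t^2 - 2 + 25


(1) = b*(80*z - 30) + 8*z^2 - 11*z + 3
(2) = 56*d^3 + d^2*(-20*m - 489) + d*(-4*m^2 + 185*m + 322) + 32*m^2 - 200*m + 48
(3) = -9*y^3 - 58*y^2 + 471*y + z^2*(-54*y - 24) + z*(-63*y^2 + 143*y + 76) + 220
(4) = -24*l^3 + 480*l^2 - 882*l + 324
(5) = 2*t^2 - 15*t + 28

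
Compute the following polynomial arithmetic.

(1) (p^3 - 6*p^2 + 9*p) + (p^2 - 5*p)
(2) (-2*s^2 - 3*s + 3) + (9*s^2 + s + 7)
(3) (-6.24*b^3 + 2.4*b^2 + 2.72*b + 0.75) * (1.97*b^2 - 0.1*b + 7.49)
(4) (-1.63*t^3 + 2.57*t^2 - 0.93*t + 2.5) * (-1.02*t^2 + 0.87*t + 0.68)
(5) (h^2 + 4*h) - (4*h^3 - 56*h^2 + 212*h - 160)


(1) = p^3 - 5*p^2 + 4*p
(2) = 7*s^2 - 2*s + 10
(3) = -12.2928*b^5 + 5.352*b^4 - 41.6192*b^3 + 19.1815*b^2 + 20.2978*b + 5.6175
(4) = 1.6626*t^5 - 4.0395*t^4 + 2.0761*t^3 - 1.6115*t^2 + 1.5426*t + 1.7
(5) = -4*h^3 + 57*h^2 - 208*h + 160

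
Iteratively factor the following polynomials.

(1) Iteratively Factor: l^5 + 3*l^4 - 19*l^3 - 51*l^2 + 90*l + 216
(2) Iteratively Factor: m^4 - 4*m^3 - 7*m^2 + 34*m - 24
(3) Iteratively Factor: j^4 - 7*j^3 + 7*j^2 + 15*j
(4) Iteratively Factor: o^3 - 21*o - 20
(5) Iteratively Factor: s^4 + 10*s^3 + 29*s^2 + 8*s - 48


(1) = (l + 4)*(l^4 - l^3 - 15*l^2 + 9*l + 54) = (l - 3)*(l + 4)*(l^3 + 2*l^2 - 9*l - 18) = (l - 3)^2*(l + 4)*(l^2 + 5*l + 6) = (l - 3)^2*(l + 2)*(l + 4)*(l + 3)
(2) = (m - 1)*(m^3 - 3*m^2 - 10*m + 24) = (m - 1)*(m + 3)*(m^2 - 6*m + 8) = (m - 4)*(m - 1)*(m + 3)*(m - 2)
(3) = (j)*(j^3 - 7*j^2 + 7*j + 15) = j*(j + 1)*(j^2 - 8*j + 15) = j*(j - 5)*(j + 1)*(j - 3)
(4) = (o + 1)*(o^2 - o - 20) = (o - 5)*(o + 1)*(o + 4)
(5) = (s - 1)*(s^3 + 11*s^2 + 40*s + 48) = (s - 1)*(s + 4)*(s^2 + 7*s + 12) = (s - 1)*(s + 3)*(s + 4)*(s + 4)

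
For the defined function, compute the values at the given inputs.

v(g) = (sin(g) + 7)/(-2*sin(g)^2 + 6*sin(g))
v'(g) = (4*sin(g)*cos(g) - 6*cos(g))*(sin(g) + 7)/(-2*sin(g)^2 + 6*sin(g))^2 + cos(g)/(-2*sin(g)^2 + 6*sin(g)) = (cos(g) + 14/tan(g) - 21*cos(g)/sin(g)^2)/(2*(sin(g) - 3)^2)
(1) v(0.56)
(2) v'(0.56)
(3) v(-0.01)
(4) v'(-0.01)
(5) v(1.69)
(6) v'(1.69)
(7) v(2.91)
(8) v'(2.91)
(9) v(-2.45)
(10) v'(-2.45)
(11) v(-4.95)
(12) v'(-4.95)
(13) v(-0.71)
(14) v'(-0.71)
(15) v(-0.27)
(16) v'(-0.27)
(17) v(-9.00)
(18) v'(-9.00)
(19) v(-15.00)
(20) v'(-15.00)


(1) = 2.87
(2) = -3.27
(3) = -116.11
(4) = -11666.29
(5) = 2.01
(6) = 0.09
(7) = 5.68
(8) = 21.34
(9) = -1.37
(10) = 2.11
(11) = 2.02
(12) = -0.20
(13) = -1.33
(14) = -1.99
(15) = -3.86
(16) = -15.65
(17) = -2.34
(18) = 6.13
(19) = -1.34
(20) = 2.00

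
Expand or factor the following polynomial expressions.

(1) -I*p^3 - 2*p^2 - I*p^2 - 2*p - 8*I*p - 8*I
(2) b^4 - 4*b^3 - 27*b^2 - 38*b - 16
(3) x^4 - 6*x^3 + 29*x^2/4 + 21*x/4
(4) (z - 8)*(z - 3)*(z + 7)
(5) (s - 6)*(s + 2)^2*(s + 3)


(1) = (p - 4*I)*(p + 2*I)*(-I*p - I)
(2) = (b - 8)*(b + 1)^2*(b + 2)
(3) = x*(x - 7/2)*(x - 3)*(x + 1/2)
(4) = z^3 - 4*z^2 - 53*z + 168
(5) = s^4 + s^3 - 26*s^2 - 84*s - 72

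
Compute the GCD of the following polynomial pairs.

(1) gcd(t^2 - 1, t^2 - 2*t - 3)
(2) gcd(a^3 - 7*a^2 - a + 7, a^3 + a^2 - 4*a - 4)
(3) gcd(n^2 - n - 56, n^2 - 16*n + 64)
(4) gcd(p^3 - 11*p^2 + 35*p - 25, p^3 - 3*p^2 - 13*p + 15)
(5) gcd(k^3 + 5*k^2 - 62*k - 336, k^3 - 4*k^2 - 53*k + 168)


(1) = t + 1
(2) = a + 1
(3) = n - 8
(4) = p^2 - 6*p + 5
(5) = k^2 - k - 56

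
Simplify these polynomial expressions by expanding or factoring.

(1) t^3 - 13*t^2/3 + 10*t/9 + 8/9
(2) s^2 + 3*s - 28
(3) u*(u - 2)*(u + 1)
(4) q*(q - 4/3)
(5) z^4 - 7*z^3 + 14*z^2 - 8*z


(1) = (t - 4)*(t - 2/3)*(t + 1/3)
(2) = (s - 4)*(s + 7)
(3) = u^3 - u^2 - 2*u
(4) = q^2 - 4*q/3
(5) = z*(z - 4)*(z - 2)*(z - 1)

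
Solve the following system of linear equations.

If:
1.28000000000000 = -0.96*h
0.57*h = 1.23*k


Then:
h = -1.33
k = -0.62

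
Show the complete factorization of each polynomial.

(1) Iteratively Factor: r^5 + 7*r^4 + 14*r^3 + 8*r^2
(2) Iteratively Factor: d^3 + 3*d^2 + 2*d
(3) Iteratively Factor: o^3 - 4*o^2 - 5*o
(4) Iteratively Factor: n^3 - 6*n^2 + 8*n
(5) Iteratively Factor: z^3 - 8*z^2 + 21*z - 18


(1) = (r + 1)*(r^4 + 6*r^3 + 8*r^2) = r*(r + 1)*(r^3 + 6*r^2 + 8*r) = r*(r + 1)*(r + 4)*(r^2 + 2*r) = r^2*(r + 1)*(r + 4)*(r + 2)
(2) = (d + 2)*(d^2 + d) = (d + 1)*(d + 2)*(d)
(3) = (o + 1)*(o^2 - 5*o) = o*(o + 1)*(o - 5)
(4) = (n)*(n^2 - 6*n + 8) = n*(n - 4)*(n - 2)
(5) = (z - 3)*(z^2 - 5*z + 6) = (z - 3)*(z - 2)*(z - 3)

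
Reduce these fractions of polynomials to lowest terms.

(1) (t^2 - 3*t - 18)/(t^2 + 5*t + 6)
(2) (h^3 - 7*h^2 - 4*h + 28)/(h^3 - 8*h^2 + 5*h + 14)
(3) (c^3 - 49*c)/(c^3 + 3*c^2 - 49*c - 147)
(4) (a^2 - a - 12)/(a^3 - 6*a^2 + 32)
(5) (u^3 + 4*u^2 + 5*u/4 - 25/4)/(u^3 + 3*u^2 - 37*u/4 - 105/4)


(1) = (t - 6)/(t + 2)
(2) = (h + 2)/(h + 1)
(3) = c/(c + 3)
(4) = (a + 3)/(a^2 - 2*a - 8)
(5) = (2*u^2 + 3*u - 5)/(2*u^2 + u - 21)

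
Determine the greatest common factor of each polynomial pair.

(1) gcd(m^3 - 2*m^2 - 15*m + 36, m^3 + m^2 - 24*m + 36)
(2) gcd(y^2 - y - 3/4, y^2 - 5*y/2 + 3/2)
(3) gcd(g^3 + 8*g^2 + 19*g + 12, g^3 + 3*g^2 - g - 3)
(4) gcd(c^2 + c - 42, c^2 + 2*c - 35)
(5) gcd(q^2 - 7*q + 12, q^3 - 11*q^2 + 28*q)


(1) = gcd((m - 3)^2*(m + 4), (m - 3)*(m - 2)*(m + 6)) = m - 3
(2) = gcd((y - 3/2)*(y + 1/2), (y - 3/2)*(y - 1)) = y - 3/2
(3) = g^2 + 4*g + 3
(4) = gcd((c - 6)*(c + 7), (c - 5)*(c + 7)) = c + 7
(5) = gcd((q - 4)*(q - 3), q*(q - 7)*(q - 4)) = q - 4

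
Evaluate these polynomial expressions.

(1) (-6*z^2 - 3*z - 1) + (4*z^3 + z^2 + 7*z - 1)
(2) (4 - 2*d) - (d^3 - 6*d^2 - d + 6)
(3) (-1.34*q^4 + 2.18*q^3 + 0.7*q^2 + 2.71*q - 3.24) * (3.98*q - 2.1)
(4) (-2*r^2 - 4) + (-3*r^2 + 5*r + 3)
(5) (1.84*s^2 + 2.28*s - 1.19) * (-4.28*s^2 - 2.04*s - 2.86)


(1) = 4*z^3 - 5*z^2 + 4*z - 2
(2) = -d^3 + 6*d^2 - d - 2
(3) = -5.3332*q^5 + 11.4904*q^4 - 1.792*q^3 + 9.3158*q^2 - 18.5862*q + 6.804
(4) = -5*r^2 + 5*r - 1
(5) = -7.8752*s^4 - 13.512*s^3 - 4.8204*s^2 - 4.0932*s + 3.4034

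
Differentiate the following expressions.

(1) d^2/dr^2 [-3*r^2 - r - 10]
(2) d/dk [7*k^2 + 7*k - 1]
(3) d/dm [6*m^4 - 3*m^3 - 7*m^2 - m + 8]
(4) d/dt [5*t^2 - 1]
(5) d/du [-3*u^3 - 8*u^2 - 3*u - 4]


(1) = -6
(2) = 14*k + 7
(3) = 24*m^3 - 9*m^2 - 14*m - 1
(4) = 10*t
(5) = -9*u^2 - 16*u - 3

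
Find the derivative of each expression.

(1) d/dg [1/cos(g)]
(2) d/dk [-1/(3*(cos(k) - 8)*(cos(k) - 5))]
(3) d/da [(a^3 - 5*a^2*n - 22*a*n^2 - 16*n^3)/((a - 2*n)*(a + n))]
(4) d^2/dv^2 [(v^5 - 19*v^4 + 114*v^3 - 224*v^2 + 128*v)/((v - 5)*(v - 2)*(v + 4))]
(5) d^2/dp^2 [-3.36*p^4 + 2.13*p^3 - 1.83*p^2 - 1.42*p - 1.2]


(1) = sin(g)/cos(g)^2
(2) = (13 - 2*cos(k))*sin(k)/(3*(cos(k) - 8)^2*(cos(k) - 5)^2)
(3) = (a^2 - 4*a*n + 28*n^2)/(a^2 - 4*a*n + 4*n^2)
(4) = 2*(v^6 - 3*v^5 - 57*v^4 - 181*v^3 + 6180*v^2 - 24240*v + 33280)/(v^6 - 3*v^5 - 57*v^4 + 119*v^3 + 1140*v^2 - 1200*v - 8000)
(5) = -40.32*p^2 + 12.78*p - 3.66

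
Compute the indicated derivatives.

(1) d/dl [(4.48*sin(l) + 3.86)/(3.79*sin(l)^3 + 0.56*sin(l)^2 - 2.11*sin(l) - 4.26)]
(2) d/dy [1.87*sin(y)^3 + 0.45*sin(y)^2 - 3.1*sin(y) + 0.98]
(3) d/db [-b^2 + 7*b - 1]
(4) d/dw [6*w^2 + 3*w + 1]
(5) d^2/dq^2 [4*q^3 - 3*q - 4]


(1) = (-29.792*sin(l) + 8.4896*sin(3*l) + 23.1985*cos(2*l) - 34.1387)*cos(l)/(3.79*sin(l)^3 + 0.56*sin(l)^2 - 2.11*sin(l) - 4.26)^2
(2) = (5.61*sin(y)^2 + 0.9*sin(y) - 3.1)*cos(y)
(3) = 7 - 2*b
(4) = 12*w + 3
(5) = 24*q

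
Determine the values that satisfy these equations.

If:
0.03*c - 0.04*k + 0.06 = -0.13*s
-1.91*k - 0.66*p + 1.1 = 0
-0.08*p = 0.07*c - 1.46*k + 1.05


Then:
c = -4.58639868537479*s - 1.12956642649475
k = 0.652825180128934 - 0.189799014031096*s
p = 0.549266843635444*s - 0.222569839464037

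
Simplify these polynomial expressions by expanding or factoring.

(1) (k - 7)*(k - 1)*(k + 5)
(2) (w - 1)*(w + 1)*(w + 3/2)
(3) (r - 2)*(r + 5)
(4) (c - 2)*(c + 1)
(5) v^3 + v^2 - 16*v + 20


(1) = k^3 - 3*k^2 - 33*k + 35
(2) = w^3 + 3*w^2/2 - w - 3/2
(3) = r^2 + 3*r - 10
(4) = c^2 - c - 2
(5) = (v - 2)^2*(v + 5)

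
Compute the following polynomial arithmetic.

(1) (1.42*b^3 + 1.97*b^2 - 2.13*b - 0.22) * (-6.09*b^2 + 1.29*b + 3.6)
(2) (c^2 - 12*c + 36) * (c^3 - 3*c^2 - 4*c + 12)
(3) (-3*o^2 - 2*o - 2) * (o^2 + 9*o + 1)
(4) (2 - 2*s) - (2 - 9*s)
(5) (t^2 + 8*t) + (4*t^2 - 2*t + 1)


(1) = -8.6478*b^5 - 10.1655*b^4 + 20.625*b^3 + 5.6841*b^2 - 7.9518*b - 0.792
(2) = c^5 - 15*c^4 + 68*c^3 - 48*c^2 - 288*c + 432
(3) = -3*o^4 - 29*o^3 - 23*o^2 - 20*o - 2
(4) = 7*s
(5) = 5*t^2 + 6*t + 1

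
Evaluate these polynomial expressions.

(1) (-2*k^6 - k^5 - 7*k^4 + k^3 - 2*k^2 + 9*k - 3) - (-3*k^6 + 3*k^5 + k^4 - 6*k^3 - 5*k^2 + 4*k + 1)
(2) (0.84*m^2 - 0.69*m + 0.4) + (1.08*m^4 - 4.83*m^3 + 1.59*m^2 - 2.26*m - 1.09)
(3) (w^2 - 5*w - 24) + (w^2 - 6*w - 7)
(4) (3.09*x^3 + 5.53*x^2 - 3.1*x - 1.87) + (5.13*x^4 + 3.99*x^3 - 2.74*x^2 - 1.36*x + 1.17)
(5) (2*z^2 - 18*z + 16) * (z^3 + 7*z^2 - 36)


(1) = k^6 - 4*k^5 - 8*k^4 + 7*k^3 + 3*k^2 + 5*k - 4
(2) = 1.08*m^4 - 4.83*m^3 + 2.43*m^2 - 2.95*m - 0.69
(3) = 2*w^2 - 11*w - 31
(4) = 5.13*x^4 + 7.08*x^3 + 2.79*x^2 - 4.46*x - 0.7
(5) = 2*z^5 - 4*z^4 - 110*z^3 + 40*z^2 + 648*z - 576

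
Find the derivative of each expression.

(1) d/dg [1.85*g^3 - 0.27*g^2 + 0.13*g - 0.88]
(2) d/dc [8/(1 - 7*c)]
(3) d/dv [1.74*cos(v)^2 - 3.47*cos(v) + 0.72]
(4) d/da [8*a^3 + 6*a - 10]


(1) = 5.55*g^2 - 0.54*g + 0.13
(2) = 56/(7*c - 1)^2
(3) = (3.47 - 3.48*cos(v))*sin(v)
(4) = 24*a^2 + 6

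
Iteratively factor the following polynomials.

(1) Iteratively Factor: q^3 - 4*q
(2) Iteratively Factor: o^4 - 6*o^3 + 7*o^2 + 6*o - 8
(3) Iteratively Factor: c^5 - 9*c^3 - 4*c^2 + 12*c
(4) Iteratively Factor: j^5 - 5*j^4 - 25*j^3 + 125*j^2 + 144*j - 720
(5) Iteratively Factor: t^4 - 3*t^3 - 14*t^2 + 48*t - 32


(1) = (q - 2)*(q^2 + 2*q) = q*(q - 2)*(q + 2)
(2) = (o + 1)*(o^3 - 7*o^2 + 14*o - 8) = (o - 4)*(o + 1)*(o^2 - 3*o + 2) = (o - 4)*(o - 1)*(o + 1)*(o - 2)
(3) = (c)*(c^4 - 9*c^2 - 4*c + 12) = c*(c - 3)*(c^3 + 3*c^2 - 4) = c*(c - 3)*(c + 2)*(c^2 + c - 2) = c*(c - 3)*(c - 1)*(c + 2)*(c + 2)
(4) = (j - 3)*(j^4 - 2*j^3 - 31*j^2 + 32*j + 240) = (j - 3)*(j + 3)*(j^3 - 5*j^2 - 16*j + 80) = (j - 4)*(j - 3)*(j + 3)*(j^2 - j - 20) = (j - 5)*(j - 4)*(j - 3)*(j + 3)*(j + 4)
(5) = (t - 2)*(t^3 - t^2 - 16*t + 16) = (t - 2)*(t - 1)*(t^2 - 16) = (t - 2)*(t - 1)*(t + 4)*(t - 4)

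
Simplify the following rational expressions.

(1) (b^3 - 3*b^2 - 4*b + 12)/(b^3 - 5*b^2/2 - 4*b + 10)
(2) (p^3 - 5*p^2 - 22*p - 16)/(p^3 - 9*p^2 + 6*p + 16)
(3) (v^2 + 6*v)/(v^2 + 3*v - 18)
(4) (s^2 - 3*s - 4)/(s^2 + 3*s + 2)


(1) = (2*b - 6)/(2*b - 5)
(2) = (p + 2)/(p - 2)
(3) = v/(v - 3)
(4) = (s - 4)/(s + 2)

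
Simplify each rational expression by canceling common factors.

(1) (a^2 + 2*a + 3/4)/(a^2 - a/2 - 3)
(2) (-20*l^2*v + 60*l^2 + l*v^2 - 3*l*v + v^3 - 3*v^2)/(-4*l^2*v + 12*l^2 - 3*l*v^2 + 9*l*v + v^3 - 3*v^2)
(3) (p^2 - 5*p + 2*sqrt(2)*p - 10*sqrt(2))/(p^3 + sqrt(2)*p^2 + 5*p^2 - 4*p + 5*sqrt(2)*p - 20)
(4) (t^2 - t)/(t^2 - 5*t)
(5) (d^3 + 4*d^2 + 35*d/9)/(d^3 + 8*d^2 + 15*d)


(1) = (2*a + 1)/(2*a - 4)
(2) = (5*l + v)/(l + v)
(3) = (p - 5)/(p^2 + p*(5 - sqrt(2)) - 5*sqrt(2))
(4) = (t - 1)/(t - 5)
(5) = (9*d^2 + 36*d + 35)/(9*d^2 + 72*d + 135)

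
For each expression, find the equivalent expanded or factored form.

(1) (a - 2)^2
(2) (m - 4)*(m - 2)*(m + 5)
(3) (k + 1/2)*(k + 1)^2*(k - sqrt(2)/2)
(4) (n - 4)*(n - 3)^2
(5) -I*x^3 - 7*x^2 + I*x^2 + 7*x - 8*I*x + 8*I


(1) = a^2 - 4*a + 4
(2) = m^3 - m^2 - 22*m + 40
(3) = k^4 - sqrt(2)*k^3/2 + 5*k^3/2 - 5*sqrt(2)*k^2/4 + 2*k^2 - sqrt(2)*k + k/2 - sqrt(2)/4
(4) = n^3 - 10*n^2 + 33*n - 36
(5) = (x - 1)*(x - 8*I)*(-I*x + 1)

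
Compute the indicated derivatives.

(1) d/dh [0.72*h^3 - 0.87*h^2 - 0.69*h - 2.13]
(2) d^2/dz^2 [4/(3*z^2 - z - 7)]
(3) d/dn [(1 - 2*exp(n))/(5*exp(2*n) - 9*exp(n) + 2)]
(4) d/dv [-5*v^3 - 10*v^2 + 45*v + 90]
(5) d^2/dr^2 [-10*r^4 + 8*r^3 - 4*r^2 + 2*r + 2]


(1) = 2.16*h^2 - 1.74*h - 0.69
(2) = 8*(9*z^2 - 3*z - (6*z - 1)^2 - 21)/(-3*z^2 + z + 7)^3
(3) = ((2*exp(n) - 1)*(10*exp(n) - 9) - 10*exp(2*n) + 18*exp(n) - 4)*exp(n)/(5*exp(2*n) - 9*exp(n) + 2)^2
(4) = -15*v^2 - 20*v + 45
(5) = -120*r^2 + 48*r - 8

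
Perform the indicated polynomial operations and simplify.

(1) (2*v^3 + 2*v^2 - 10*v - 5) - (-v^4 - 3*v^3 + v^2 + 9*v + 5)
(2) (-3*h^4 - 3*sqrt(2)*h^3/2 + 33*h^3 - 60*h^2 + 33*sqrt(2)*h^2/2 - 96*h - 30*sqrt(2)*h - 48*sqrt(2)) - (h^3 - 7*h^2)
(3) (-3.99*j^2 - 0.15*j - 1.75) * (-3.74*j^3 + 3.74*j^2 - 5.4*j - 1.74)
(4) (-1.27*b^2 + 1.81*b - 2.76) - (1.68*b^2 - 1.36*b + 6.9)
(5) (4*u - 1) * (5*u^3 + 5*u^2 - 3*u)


(1) = v^4 + 5*v^3 + v^2 - 19*v - 10
(2) = -3*h^4 - 3*sqrt(2)*h^3/2 + 32*h^3 - 53*h^2 + 33*sqrt(2)*h^2/2 - 96*h - 30*sqrt(2)*h - 48*sqrt(2)
(3) = 14.9226*j^5 - 14.3616*j^4 + 27.53*j^3 + 1.2076*j^2 + 9.711*j + 3.045
(4) = -2.95*b^2 + 3.17*b - 9.66
(5) = 20*u^4 + 15*u^3 - 17*u^2 + 3*u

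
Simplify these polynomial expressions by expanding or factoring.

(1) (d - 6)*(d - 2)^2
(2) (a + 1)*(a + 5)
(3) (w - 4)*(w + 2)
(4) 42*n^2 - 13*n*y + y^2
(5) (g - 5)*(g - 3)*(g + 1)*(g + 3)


(1) = d^3 - 10*d^2 + 28*d - 24
(2) = a^2 + 6*a + 5
(3) = w^2 - 2*w - 8
(4) = (-7*n + y)*(-6*n + y)
(5) = g^4 - 4*g^3 - 14*g^2 + 36*g + 45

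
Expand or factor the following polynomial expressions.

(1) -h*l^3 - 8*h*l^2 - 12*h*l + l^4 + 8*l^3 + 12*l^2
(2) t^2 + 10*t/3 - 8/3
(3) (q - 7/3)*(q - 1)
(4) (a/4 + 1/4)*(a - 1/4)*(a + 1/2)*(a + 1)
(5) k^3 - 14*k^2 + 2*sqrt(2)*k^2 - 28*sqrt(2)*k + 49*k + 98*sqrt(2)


(1) = l*(-h + l)*(l + 2)*(l + 6)
(2) = (t - 2/3)*(t + 4)
(3) = q^2 - 10*q/3 + 7/3
(4) = a^4/4 + 9*a^3/16 + 11*a^2/32 - 1/32
(5) = (k - 7)^2*(k + 2*sqrt(2))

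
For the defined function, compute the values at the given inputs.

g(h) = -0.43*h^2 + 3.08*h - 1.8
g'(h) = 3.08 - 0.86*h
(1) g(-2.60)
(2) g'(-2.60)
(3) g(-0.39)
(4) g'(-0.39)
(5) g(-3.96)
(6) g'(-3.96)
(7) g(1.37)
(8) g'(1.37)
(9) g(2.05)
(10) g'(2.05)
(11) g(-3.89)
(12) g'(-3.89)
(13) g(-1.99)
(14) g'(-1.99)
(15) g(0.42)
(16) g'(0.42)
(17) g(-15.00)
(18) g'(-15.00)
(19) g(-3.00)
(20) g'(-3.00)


(1) = -12.71
(2) = 5.32
(3) = -3.07
(4) = 3.42
(5) = -20.74
(6) = 6.49
(7) = 1.61
(8) = 1.90
(9) = 2.71
(10) = 1.32
(11) = -20.29
(12) = 6.43
(13) = -9.63
(14) = 4.79
(15) = -0.58
(16) = 2.72
(17) = -144.75
(18) = 15.98
(19) = -14.91
(20) = 5.66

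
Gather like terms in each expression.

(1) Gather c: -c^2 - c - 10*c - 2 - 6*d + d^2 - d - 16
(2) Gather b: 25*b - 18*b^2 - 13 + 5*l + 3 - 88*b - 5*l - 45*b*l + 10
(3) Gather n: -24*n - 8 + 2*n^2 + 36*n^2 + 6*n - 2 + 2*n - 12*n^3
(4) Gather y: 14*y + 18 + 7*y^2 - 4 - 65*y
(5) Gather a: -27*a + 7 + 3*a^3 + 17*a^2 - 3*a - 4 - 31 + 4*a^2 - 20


(1) = -c^2 - 11*c + d^2 - 7*d - 18
(2) = -18*b^2 + b*(-45*l - 63)
(3) = -12*n^3 + 38*n^2 - 16*n - 10
(4) = 7*y^2 - 51*y + 14
(5) = 3*a^3 + 21*a^2 - 30*a - 48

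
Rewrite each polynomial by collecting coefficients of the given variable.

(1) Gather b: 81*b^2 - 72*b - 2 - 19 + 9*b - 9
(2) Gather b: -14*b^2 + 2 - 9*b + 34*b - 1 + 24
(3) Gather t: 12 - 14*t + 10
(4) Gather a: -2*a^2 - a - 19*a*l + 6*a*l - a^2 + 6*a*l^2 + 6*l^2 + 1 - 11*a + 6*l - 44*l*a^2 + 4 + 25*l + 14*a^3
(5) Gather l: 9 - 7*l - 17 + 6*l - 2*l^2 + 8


(1) = 81*b^2 - 63*b - 30
(2) = -14*b^2 + 25*b + 25
(3) = 22 - 14*t
(4) = 14*a^3 + a^2*(-44*l - 3) + a*(6*l^2 - 13*l - 12) + 6*l^2 + 31*l + 5
(5) = -2*l^2 - l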